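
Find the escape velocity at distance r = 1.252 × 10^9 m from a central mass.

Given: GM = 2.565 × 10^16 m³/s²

Escape velocity comes from setting total energy to zero: ½v² − GM/r = 0 ⇒ v_esc = √(2GM / r).
v_esc = √(2 · 2.565e+16 / 1.252e+09) m/s ≈ 6401 m/s = 6.401 km/s.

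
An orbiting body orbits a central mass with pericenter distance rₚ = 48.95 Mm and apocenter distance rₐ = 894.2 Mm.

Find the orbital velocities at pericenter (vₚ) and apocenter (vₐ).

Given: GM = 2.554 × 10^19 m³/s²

Convert to SI: rₚ = 48.95 Mm = 4.895e+07 m; rₐ = 894.2 Mm = 8.942e+08 m.
Use the vis-viva equation v² = GM(2/r − 1/a) with a = (rₚ + rₐ)/2 = (4.895e+07 + 8.942e+08)/2 = 4.71575e+08 m.
vₚ = √(GM · (2/rₚ − 1/a)) = √(2.554e+19 · (2/4.895e+07 − 1/4.71575e+08)) m/s ≈ 9.947e+05 m/s = 994.7 km/s.
vₐ = √(GM · (2/rₐ − 1/a)) = √(2.554e+19 · (2/8.942e+08 − 1/4.71575e+08)) m/s ≈ 5.445e+04 m/s = 54.45 km/s.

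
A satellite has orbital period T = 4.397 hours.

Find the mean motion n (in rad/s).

Convert to SI: T = 4.397 hours = 15829.2 s.
n = 2π / T.
n = 2π / 15829.2 s ≈ 0.0003969 rad/s.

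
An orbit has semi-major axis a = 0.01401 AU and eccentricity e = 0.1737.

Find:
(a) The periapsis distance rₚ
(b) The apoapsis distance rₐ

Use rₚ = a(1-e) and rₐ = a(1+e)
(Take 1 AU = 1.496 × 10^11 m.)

Convert to SI: a = 0.01401 AU = 2.0959e+09 m.
(a) rₚ = a(1 − e) = 2.0959e+09 · (1 − 0.1737) = 2.0959e+09 · 0.8263 ≈ 1.732e+09 m = 0.01158 AU.
(b) rₐ = a(1 + e) = 2.0959e+09 · (1 + 0.1737) = 2.0959e+09 · 1.1737 ≈ 2.46e+09 m = 0.01644 AU.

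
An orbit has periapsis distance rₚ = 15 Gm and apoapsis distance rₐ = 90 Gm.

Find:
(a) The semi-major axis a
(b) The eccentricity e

Convert to SI: rₚ = 15 Gm = 1.5e+10 m; rₐ = 90 Gm = 9e+10 m.
(a) a = (rₚ + rₐ) / 2 = (1.5e+10 + 9e+10) / 2 ≈ 5.25e+10 m = 52.5 Gm.
(b) e = (rₐ − rₚ) / (rₐ + rₚ) = (9e+10 − 1.5e+10) / (9e+10 + 1.5e+10) ≈ 0.7143.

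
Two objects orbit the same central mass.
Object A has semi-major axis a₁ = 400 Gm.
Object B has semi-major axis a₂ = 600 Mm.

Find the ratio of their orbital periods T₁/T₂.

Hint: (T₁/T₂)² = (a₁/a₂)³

Convert to SI: a₁ = 400 Gm = 4e+11 m; a₂ = 600 Mm = 6e+08 m.
From Kepler's third law, (T₁/T₂)² = (a₁/a₂)³, so T₁/T₂ = (a₁/a₂)^(3/2).
a₁/a₂ = 4e+11 / 6e+08 = 666.667.
T₁/T₂ = (666.667)^(3/2) ≈ 1.721e+04.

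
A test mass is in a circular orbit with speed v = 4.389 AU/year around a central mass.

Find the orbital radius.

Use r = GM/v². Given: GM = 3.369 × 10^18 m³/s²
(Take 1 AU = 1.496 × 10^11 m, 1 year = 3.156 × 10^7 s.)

Convert to SI: v = 4.389 AU/year = 20804.6 m/s.
For a circular orbit, v² = GM / r, so r = GM / v².
r = 3.369e+18 / (20804.6)² m ≈ 7.784e+09 m = 0.05203 AU.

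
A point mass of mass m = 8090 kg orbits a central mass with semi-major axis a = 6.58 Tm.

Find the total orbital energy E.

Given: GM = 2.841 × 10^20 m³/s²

Convert to SI: a = 6.58 Tm = 6.58e+12 m.
E = −GMm / (2a).
E = −2.841e+20 · 8090 / (2 · 6.58e+12) J ≈ -1.746e+11 J = -174.6 GJ.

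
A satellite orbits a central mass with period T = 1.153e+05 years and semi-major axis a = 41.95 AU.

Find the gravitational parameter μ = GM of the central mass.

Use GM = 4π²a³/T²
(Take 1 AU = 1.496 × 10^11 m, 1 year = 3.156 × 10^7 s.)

Convert to SI: T = 1.153e+05 years = 3.63887e+12 s; a = 41.95 AU = 6.27572e+12 m.
GM = 4π² · a³ / T².
GM = 4π² · (6.27572e+12)³ / (3.63887e+12)² m³/s² ≈ 7.369e+14 m³/s² = 7.369 × 10^14 m³/s².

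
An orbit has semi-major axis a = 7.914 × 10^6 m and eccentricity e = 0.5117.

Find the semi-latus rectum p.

p = a (1 − e²).
p = 7.914e+06 · (1 − (0.5117)²) = 7.914e+06 · 0.738163 ≈ 5.842e+06 m = 5.842 × 10^6 m.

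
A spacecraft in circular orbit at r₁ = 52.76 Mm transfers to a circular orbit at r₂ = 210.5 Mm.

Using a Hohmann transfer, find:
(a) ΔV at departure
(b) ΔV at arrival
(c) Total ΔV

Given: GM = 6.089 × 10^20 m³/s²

Convert to SI: r₁ = 52.76 Mm = 5.276e+07 m; r₂ = 210.5 Mm = 2.105e+08 m.
Transfer semi-major axis: a_t = (r₁ + r₂)/2 = (5.276e+07 + 2.105e+08)/2 = 1.3163e+08 m.
Circular speeds: v₁ = √(GM/r₁) = 3.3972e+06 m/s, v₂ = √(GM/r₂) = 1.70078e+06 m/s.
Transfer speeds (vis-viva v² = GM(2/r − 1/a_t)): v₁ᵗ = 4.29605e+06 m/s, v₂ᵗ = 1.07677e+06 m/s.
(a) ΔV₁ = |v₁ᵗ − v₁| ≈ 8.989e+05 m/s = 898.9 km/s.
(b) ΔV₂ = |v₂ − v₂ᵗ| ≈ 6.24e+05 m/s = 624 km/s.
(c) ΔV_total = ΔV₁ + ΔV₂ ≈ 1.523e+06 m/s = 1523 km/s.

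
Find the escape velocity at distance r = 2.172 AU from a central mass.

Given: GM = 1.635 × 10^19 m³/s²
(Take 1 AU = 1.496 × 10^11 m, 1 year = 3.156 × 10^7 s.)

Convert to SI: r = 2.172 AU = 3.24931e+11 m.
Escape velocity comes from setting total energy to zero: ½v² − GM/r = 0 ⇒ v_esc = √(2GM / r).
v_esc = √(2 · 1.635e+19 / 3.24931e+11) m/s ≈ 1.003e+04 m/s = 2.116 AU/year.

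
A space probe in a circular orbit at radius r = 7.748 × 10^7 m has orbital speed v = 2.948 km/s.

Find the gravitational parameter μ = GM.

Convert to SI: v = 2.948 km/s = 2948 m/s.
For a circular orbit v² = GM/r, so GM = v² · r.
GM = (2948)² · 7.748e+07 m³/s² ≈ 6.734e+14 m³/s² = 6.734 × 10^14 m³/s².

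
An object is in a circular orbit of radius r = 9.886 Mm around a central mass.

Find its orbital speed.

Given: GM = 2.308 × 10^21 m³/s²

Convert to SI: r = 9.886 Mm = 9.886e+06 m.
For a circular orbit, gravity supplies the centripetal force, so v = √(GM / r).
v = √(2.308e+21 / 9.886e+06) m/s ≈ 1.528e+07 m/s = 1.528e+04 km/s.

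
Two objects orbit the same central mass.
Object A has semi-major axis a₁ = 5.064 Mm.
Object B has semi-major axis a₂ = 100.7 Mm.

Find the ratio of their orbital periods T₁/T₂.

Convert to SI: a₁ = 5.064 Mm = 5.064e+06 m; a₂ = 100.7 Mm = 1.007e+08 m.
From Kepler's third law, (T₁/T₂)² = (a₁/a₂)³, so T₁/T₂ = (a₁/a₂)^(3/2).
a₁/a₂ = 5.064e+06 / 1.007e+08 = 0.050288.
T₁/T₂ = (0.050288)^(3/2) ≈ 0.01128.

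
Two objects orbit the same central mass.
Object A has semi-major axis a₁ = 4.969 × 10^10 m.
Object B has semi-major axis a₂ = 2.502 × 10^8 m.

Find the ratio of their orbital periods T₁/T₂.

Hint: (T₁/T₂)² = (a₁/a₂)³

From Kepler's third law, (T₁/T₂)² = (a₁/a₂)³, so T₁/T₂ = (a₁/a₂)^(3/2).
a₁/a₂ = 4.969e+10 / 2.502e+08 = 198.601.
T₁/T₂ = (198.601)^(3/2) ≈ 2799.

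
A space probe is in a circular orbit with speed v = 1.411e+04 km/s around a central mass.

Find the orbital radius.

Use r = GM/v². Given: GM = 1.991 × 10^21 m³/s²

Convert to SI: v = 1.411e+04 km/s = 1.411e+07 m/s.
For a circular orbit, v² = GM / r, so r = GM / v².
r = 1.991e+21 / (1.411e+07)² m ≈ 1e+07 m = 10 Mm.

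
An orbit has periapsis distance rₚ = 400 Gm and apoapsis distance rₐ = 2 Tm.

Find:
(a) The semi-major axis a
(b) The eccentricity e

Convert to SI: rₚ = 400 Gm = 4e+11 m; rₐ = 2 Tm = 2e+12 m.
(a) a = (rₚ + rₐ) / 2 = (4e+11 + 2e+12) / 2 ≈ 1.2e+12 m = 1.2 Tm.
(b) e = (rₐ − rₚ) / (rₐ + rₚ) = (2e+12 − 4e+11) / (2e+12 + 4e+11) ≈ 0.6667.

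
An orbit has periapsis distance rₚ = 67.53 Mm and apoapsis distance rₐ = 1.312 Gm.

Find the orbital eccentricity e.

Convert to SI: rₚ = 67.53 Mm = 6.753e+07 m; rₐ = 1.312 Gm = 1.312e+09 m.
e = (rₐ − rₚ) / (rₐ + rₚ).
e = (1.312e+09 − 6.753e+07) / (1.312e+09 + 6.753e+07) = 1.24447e+09 / 1.37953e+09 ≈ 0.9021.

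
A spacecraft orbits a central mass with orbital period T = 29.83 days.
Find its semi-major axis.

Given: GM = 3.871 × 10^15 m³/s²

Convert to SI: T = 29.83 days = 2.57731e+06 s.
Invert Kepler's third law: a = (GM · T² / (4π²))^(1/3).
Substituting T = 2.57731e+06 s and GM = 3.871e+15 m³/s²:
a = (3.871e+15 · (2.57731e+06)² / (4π²))^(1/3) m
a ≈ 8.668e+08 m = 866.8 Mm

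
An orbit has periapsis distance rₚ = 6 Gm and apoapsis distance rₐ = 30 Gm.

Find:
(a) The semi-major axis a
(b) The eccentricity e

Convert to SI: rₚ = 6 Gm = 6e+09 m; rₐ = 30 Gm = 3e+10 m.
(a) a = (rₚ + rₐ) / 2 = (6e+09 + 3e+10) / 2 ≈ 1.8e+10 m = 18 Gm.
(b) e = (rₐ − rₚ) / (rₐ + rₚ) = (3e+10 − 6e+09) / (3e+10 + 6e+09) ≈ 0.6667.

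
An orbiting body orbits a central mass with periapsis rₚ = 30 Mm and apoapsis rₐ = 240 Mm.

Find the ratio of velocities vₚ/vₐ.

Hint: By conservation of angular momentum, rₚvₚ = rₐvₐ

Convert to SI: rₚ = 30 Mm = 3e+07 m; rₐ = 240 Mm = 2.4e+08 m.
Conservation of angular momentum gives rₚvₚ = rₐvₐ, so vₚ/vₐ = rₐ/rₚ.
vₚ/vₐ = 2.4e+08 / 3e+07 ≈ 8.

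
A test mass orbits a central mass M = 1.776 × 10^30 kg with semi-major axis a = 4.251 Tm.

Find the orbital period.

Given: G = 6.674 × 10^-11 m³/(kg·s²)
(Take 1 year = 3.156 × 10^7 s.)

Convert to SI: a = 4.251 Tm = 4.251e+12 m.
GM = G · M = 6.674e-11 · 1.776e+30 = 1.1853e+20 m³/s².
Kepler's third law: T = 2π √(a³ / GM).
Substituting a = 4.251e+12 m and GM = 1.1853e+20 m³/s²:
T = 2π √((4.251e+12)³ / 1.1853e+20) s
T ≈ 5.058e+09 s = 160.3 years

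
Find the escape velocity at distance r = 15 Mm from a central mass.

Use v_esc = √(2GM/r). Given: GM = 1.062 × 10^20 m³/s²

Convert to SI: r = 15 Mm = 1.5e+07 m.
Escape velocity comes from setting total energy to zero: ½v² − GM/r = 0 ⇒ v_esc = √(2GM / r).
v_esc = √(2 · 1.062e+20 / 1.5e+07) m/s ≈ 3.763e+06 m/s = 3763 km/s.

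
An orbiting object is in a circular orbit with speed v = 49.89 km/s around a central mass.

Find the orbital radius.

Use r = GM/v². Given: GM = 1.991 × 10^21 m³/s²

Convert to SI: v = 49.89 km/s = 49890 m/s.
For a circular orbit, v² = GM / r, so r = GM / v².
r = 1.991e+21 / (49890)² m ≈ 7.999e+11 m = 799.9 Gm.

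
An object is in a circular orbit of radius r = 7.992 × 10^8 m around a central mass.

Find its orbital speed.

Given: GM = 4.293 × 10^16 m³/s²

For a circular orbit, gravity supplies the centripetal force, so v = √(GM / r).
v = √(4.293e+16 / 7.992e+08) m/s ≈ 7329 m/s = 7.329 km/s.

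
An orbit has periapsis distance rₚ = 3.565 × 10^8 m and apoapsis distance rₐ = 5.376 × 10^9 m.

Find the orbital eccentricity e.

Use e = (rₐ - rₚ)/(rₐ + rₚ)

e = (rₐ − rₚ) / (rₐ + rₚ).
e = (5.376e+09 − 3.565e+08) / (5.376e+09 + 3.565e+08) = 5.0195e+09 / 5.7325e+09 ≈ 0.8756.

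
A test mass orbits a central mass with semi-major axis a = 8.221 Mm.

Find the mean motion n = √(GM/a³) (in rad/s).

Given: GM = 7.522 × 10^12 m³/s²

Convert to SI: a = 8.221 Mm = 8.221e+06 m.
n = √(GM / a³).
n = √(7.522e+12 / (8.221e+06)³) rad/s ≈ 0.0001164 rad/s.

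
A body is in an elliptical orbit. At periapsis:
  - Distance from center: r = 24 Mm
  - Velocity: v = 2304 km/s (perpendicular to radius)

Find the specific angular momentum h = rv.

Convert to SI: r = 24 Mm = 2.4e+07 m; v = 2304 km/s = 2.304e+06 m/s.
With v perpendicular to r, h = r · v.
h = 2.4e+07 · 2.304e+06 m²/s ≈ 5.53e+13 m²/s.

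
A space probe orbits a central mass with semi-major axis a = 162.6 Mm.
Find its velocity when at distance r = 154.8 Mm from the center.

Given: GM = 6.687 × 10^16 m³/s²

Convert to SI: a = 162.6 Mm = 1.626e+08 m; r = 154.8 Mm = 1.548e+08 m.
Vis-viva: v = √(GM · (2/r − 1/a)).
2/r − 1/a = 2/1.548e+08 − 1/1.626e+08 = 6.76984e-09 m⁻¹.
v = √(6.687e+16 · 6.76984e-09) m/s ≈ 2.128e+04 m/s = 21.28 km/s.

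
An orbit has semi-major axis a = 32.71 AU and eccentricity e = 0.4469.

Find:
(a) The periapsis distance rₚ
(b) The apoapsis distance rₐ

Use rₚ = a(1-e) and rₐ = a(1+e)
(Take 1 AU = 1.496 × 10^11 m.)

Convert to SI: a = 32.71 AU = 4.89342e+12 m.
(a) rₚ = a(1 − e) = 4.89342e+12 · (1 − 0.4469) = 4.89342e+12 · 0.5531 ≈ 2.707e+12 m = 18.09 AU.
(b) rₐ = a(1 + e) = 4.89342e+12 · (1 + 0.4469) = 4.89342e+12 · 1.4469 ≈ 7.08e+12 m = 47.33 AU.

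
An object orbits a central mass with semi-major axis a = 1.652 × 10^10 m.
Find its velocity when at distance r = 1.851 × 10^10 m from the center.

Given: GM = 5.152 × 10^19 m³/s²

Vis-viva: v = √(GM · (2/r − 1/a)).
2/r − 1/a = 2/1.851e+10 − 1/1.652e+10 = 4.7517e-11 m⁻¹.
v = √(5.152e+19 · 4.7517e-11) m/s ≈ 4.948e+04 m/s = 49.48 km/s.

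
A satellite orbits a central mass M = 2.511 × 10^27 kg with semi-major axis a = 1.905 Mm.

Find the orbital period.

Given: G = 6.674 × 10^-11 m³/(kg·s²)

Convert to SI: a = 1.905 Mm = 1.905e+06 m.
GM = G · M = 6.674e-11 · 2.511e+27 = 1.67584e+17 m³/s².
Kepler's third law: T = 2π √(a³ / GM).
Substituting a = 1.905e+06 m and GM = 1.67584e+17 m³/s²:
T = 2π √((1.905e+06)³ / 1.67584e+17) s
T ≈ 40.36 s = 40.36 seconds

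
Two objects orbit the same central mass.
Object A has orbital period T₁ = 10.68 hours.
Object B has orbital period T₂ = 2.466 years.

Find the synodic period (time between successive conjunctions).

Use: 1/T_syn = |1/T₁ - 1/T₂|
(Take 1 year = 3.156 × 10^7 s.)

Convert to SI: T₁ = 10.68 hours = 38448 s; T₂ = 2.466 years = 7.7827e+07 s.
T_syn = |T₁ · T₂ / (T₁ − T₂)|.
T_syn = |38448 · 7.7827e+07 / (38448 − 7.7827e+07)| s ≈ 3.847e+04 s = 10.69 hours.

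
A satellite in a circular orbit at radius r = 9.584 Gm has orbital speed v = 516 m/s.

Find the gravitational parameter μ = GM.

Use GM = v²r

Convert to SI: r = 9.584 Gm = 9.584e+09 m.
For a circular orbit v² = GM/r, so GM = v² · r.
GM = (516)² · 9.584e+09 m³/s² ≈ 2.552e+15 m³/s² = 2.552 × 10^15 m³/s².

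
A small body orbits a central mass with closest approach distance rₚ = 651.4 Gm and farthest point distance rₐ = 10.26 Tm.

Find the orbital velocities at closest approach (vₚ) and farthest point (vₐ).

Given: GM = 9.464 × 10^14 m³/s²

Convert to SI: rₚ = 651.4 Gm = 6.514e+11 m; rₐ = 10.26 Tm = 1.026e+13 m.
Use the vis-viva equation v² = GM(2/r − 1/a) with a = (rₚ + rₐ)/2 = (6.514e+11 + 1.026e+13)/2 = 5.4557e+12 m.
vₚ = √(GM · (2/rₚ − 1/a)) = √(9.464e+14 · (2/6.514e+11 − 1/5.4557e+12)) m/s ≈ 52.27 m/s = 52.27 m/s.
vₐ = √(GM · (2/rₐ − 1/a)) = √(9.464e+14 · (2/1.026e+13 − 1/5.4557e+12)) m/s ≈ 3.319 m/s = 3.319 m/s.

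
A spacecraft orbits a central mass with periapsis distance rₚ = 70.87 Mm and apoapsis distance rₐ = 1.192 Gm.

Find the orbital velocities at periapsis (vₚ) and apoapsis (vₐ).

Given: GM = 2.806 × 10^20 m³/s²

Convert to SI: rₚ = 70.87 Mm = 7.087e+07 m; rₐ = 1.192 Gm = 1.192e+09 m.
Use the vis-viva equation v² = GM(2/r − 1/a) with a = (rₚ + rₐ)/2 = (7.087e+07 + 1.192e+09)/2 = 6.31435e+08 m.
vₚ = √(GM · (2/rₚ − 1/a)) = √(2.806e+20 · (2/7.087e+07 − 1/6.31435e+08)) m/s ≈ 2.734e+06 m/s = 2734 km/s.
vₐ = √(GM · (2/rₐ − 1/a)) = √(2.806e+20 · (2/1.192e+09 − 1/6.31435e+08)) m/s ≈ 1.625e+05 m/s = 162.5 km/s.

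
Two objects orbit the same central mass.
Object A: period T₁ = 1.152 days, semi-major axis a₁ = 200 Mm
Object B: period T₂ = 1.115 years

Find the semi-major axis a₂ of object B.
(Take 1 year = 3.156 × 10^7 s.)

Convert to SI: T₁ = 1.152 days = 99532.8 s; a₁ = 200 Mm = 2e+08 m; T₂ = 1.115 years = 3.51894e+07 s.
Kepler's third law: (T₁/T₂)² = (a₁/a₂)³ ⇒ a₂ = a₁ · (T₂/T₁)^(2/3).
T₂/T₁ = 3.51894e+07 / 99532.8 = 353.546.
a₂ = 2e+08 · (353.546)^(2/3) m ≈ 1e+10 m = 10 Gm.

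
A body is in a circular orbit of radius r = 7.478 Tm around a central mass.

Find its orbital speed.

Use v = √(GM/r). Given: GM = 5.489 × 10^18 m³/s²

Convert to SI: r = 7.478 Tm = 7.478e+12 m.
For a circular orbit, gravity supplies the centripetal force, so v = √(GM / r).
v = √(5.489e+18 / 7.478e+12) m/s ≈ 856.7 m/s = 856.7 m/s.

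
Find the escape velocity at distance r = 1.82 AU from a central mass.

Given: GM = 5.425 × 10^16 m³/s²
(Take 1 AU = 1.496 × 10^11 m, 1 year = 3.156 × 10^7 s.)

Convert to SI: r = 1.82 AU = 2.72272e+11 m.
Escape velocity comes from setting total energy to zero: ½v² − GM/r = 0 ⇒ v_esc = √(2GM / r).
v_esc = √(2 · 5.425e+16 / 2.72272e+11) m/s ≈ 631.3 m/s = 0.1332 AU/year.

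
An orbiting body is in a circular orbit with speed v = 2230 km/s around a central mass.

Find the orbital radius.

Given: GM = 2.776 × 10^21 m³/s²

Convert to SI: v = 2230 km/s = 2.23e+06 m/s.
For a circular orbit, v² = GM / r, so r = GM / v².
r = 2.776e+21 / (2.23e+06)² m ≈ 5.582e+08 m = 5.582 × 10^8 m.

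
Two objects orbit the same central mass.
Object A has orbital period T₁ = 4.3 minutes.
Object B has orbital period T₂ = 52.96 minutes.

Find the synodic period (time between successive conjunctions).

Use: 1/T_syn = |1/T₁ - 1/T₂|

Convert to SI: T₁ = 4.3 minutes = 258 s; T₂ = 52.96 minutes = 3177.6 s.
T_syn = |T₁ · T₂ / (T₁ − T₂)|.
T_syn = |258 · 3177.6 / (258 − 3177.6)| s ≈ 280.8 s = 4.68 minutes.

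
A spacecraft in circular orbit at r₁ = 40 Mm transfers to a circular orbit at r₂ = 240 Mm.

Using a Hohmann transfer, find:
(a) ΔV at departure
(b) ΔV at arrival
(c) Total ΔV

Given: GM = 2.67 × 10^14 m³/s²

Convert to SI: r₁ = 40 Mm = 4e+07 m; r₂ = 240 Mm = 2.4e+08 m.
Transfer semi-major axis: a_t = (r₁ + r₂)/2 = (4e+07 + 2.4e+08)/2 = 1.4e+08 m.
Circular speeds: v₁ = √(GM/r₁) = 2583.6 m/s, v₂ = √(GM/r₂) = 1054.75 m/s.
Transfer speeds (vis-viva v² = GM(2/r − 1/a_t)): v₁ᵗ = 3382.73 m/s, v₂ᵗ = 563.788 m/s.
(a) ΔV₁ = |v₁ᵗ − v₁| ≈ 799.1 m/s = 799.1 m/s.
(b) ΔV₂ = |v₂ − v₂ᵗ| ≈ 491 m/s = 491 m/s.
(c) ΔV_total = ΔV₁ + ΔV₂ ≈ 1290 m/s = 1.29 km/s.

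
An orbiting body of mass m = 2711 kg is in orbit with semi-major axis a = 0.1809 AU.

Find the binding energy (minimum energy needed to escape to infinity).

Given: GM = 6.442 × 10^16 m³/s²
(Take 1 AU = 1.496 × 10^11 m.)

Convert to SI: a = 0.1809 AU = 2.70626e+10 m.
Total orbital energy is E = −GMm/(2a); binding energy is E_bind = −E = GMm/(2a).
E_bind = 6.442e+16 · 2711 / (2 · 2.70626e+10) J ≈ 3.227e+09 J = 3.227 GJ.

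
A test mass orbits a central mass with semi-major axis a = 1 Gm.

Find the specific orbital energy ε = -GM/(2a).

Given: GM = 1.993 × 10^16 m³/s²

Convert to SI: a = 1 Gm = 1e+09 m.
ε = −GM / (2a).
ε = −1.993e+16 / (2 · 1e+09) J/kg ≈ -9.965e+06 J/kg = -9.965 MJ/kg.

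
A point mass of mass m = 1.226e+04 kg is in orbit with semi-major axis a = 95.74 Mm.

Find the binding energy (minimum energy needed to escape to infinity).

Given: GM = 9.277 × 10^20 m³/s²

Convert to SI: a = 95.74 Mm = 9.574e+07 m.
Total orbital energy is E = −GMm/(2a); binding energy is E_bind = −E = GMm/(2a).
E_bind = 9.277e+20 · 1.226e+04 / (2 · 9.574e+07) J ≈ 5.94e+16 J = 59.4 PJ.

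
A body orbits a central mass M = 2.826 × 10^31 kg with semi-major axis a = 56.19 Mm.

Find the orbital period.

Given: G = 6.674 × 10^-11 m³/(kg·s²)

Convert to SI: a = 56.19 Mm = 5.619e+07 m.
GM = G · M = 6.674e-11 · 2.826e+31 = 1.88607e+21 m³/s².
Kepler's third law: T = 2π √(a³ / GM).
Substituting a = 5.619e+07 m and GM = 1.88607e+21 m³/s²:
T = 2π √((5.619e+07)³ / 1.88607e+21) s
T ≈ 60.94 s = 1.016 minutes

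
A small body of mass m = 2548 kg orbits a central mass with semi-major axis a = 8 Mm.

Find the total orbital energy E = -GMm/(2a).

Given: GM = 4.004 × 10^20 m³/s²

Convert to SI: a = 8 Mm = 8e+06 m.
E = −GMm / (2a).
E = −4.004e+20 · 2548 / (2 · 8e+06) J ≈ -6.376e+16 J = -63.76 PJ.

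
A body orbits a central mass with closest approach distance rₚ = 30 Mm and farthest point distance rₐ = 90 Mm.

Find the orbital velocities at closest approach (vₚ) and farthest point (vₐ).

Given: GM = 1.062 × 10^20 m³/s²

Convert to SI: rₚ = 30 Mm = 3e+07 m; rₐ = 90 Mm = 9e+07 m.
Use the vis-viva equation v² = GM(2/r − 1/a) with a = (rₚ + rₐ)/2 = (3e+07 + 9e+07)/2 = 6e+07 m.
vₚ = √(GM · (2/rₚ − 1/a)) = √(1.062e+20 · (2/3e+07 − 1/6e+07)) m/s ≈ 2.304e+06 m/s = 2304 km/s.
vₐ = √(GM · (2/rₐ − 1/a)) = √(1.062e+20 · (2/9e+07 − 1/6e+07)) m/s ≈ 7.681e+05 m/s = 768.1 km/s.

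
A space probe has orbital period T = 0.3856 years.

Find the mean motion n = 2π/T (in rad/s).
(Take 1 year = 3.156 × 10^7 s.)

Convert to SI: T = 0.3856 years = 1.21695e+07 s.
n = 2π / T.
n = 2π / 1.21695e+07 s ≈ 5.163e-07 rad/s.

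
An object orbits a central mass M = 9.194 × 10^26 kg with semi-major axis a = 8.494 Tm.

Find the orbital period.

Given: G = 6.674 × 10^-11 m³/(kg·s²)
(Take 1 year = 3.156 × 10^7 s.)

Convert to SI: a = 8.494 Tm = 8.494e+12 m.
GM = G · M = 6.674e-11 · 9.194e+26 = 6.13608e+16 m³/s².
Kepler's third law: T = 2π √(a³ / GM).
Substituting a = 8.494e+12 m and GM = 6.13608e+16 m³/s²:
T = 2π √((8.494e+12)³ / 6.13608e+16) s
T ≈ 6.279e+11 s = 1.99e+04 years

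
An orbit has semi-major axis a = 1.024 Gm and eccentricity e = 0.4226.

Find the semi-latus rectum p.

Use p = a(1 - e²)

Convert to SI: a = 1.024 Gm = 1.024e+09 m.
p = a (1 − e²).
p = 1.024e+09 · (1 − (0.4226)²) = 1.024e+09 · 0.821409 ≈ 8.411e+08 m = 841.1 Mm.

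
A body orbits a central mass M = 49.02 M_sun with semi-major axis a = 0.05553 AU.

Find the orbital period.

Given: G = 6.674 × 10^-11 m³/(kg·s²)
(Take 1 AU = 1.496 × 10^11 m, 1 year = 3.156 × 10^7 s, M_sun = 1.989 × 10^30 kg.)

Convert to SI: a = 0.05553 AU = 8.30729e+09 m; M = 49.02 M_sun = 9.75008e+31 kg.
GM = G · M = 6.674e-11 · 9.75008e+31 = 6.5072e+21 m³/s².
Kepler's third law: T = 2π √(a³ / GM).
Substituting a = 8.30729e+09 m and GM = 6.5072e+21 m³/s²:
T = 2π √((8.30729e+09)³ / 6.5072e+21) s
T ≈ 5.898e+04 s = 0.001869 years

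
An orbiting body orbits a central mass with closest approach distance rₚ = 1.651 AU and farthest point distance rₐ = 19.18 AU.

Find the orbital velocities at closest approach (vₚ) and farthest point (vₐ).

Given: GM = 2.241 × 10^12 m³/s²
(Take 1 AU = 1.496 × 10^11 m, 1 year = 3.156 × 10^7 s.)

Convert to SI: rₚ = 1.651 AU = 2.4699e+11 m; rₐ = 19.18 AU = 2.86933e+12 m.
Use the vis-viva equation v² = GM(2/r − 1/a) with a = (rₚ + rₐ)/2 = (2.4699e+11 + 2.86933e+12)/2 = 1.55816e+12 m.
vₚ = √(GM · (2/rₚ − 1/a)) = √(2.241e+12 · (2/2.4699e+11 − 1/1.55816e+12)) m/s ≈ 4.088 m/s = 0.0008623 AU/year.
vₐ = √(GM · (2/rₐ − 1/a)) = √(2.241e+12 · (2/2.86933e+12 − 1/1.55816e+12)) m/s ≈ 0.3519 m/s = 7.423e-05 AU/year.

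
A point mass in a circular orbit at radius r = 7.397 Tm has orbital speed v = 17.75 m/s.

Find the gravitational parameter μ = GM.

Convert to SI: r = 7.397 Tm = 7.397e+12 m.
For a circular orbit v² = GM/r, so GM = v² · r.
GM = (17.75)² · 7.397e+12 m³/s² ≈ 2.331e+15 m³/s² = 2.331 × 10^15 m³/s².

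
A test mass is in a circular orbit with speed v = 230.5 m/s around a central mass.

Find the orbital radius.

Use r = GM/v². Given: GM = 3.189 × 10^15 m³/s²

For a circular orbit, v² = GM / r, so r = GM / v².
r = 3.189e+15 / (230.5)² m ≈ 6.002e+10 m = 60.02 Gm.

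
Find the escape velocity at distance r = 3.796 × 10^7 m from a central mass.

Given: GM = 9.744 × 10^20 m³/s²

Escape velocity comes from setting total energy to zero: ½v² − GM/r = 0 ⇒ v_esc = √(2GM / r).
v_esc = √(2 · 9.744e+20 / 3.796e+07) m/s ≈ 7.165e+06 m/s = 7165 km/s.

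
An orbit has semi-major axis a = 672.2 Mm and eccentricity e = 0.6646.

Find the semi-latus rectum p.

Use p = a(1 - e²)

Convert to SI: a = 672.2 Mm = 6.722e+08 m.
p = a (1 − e²).
p = 6.722e+08 · (1 − (0.6646)²) = 6.722e+08 · 0.558307 ≈ 3.753e+08 m = 375.3 Mm.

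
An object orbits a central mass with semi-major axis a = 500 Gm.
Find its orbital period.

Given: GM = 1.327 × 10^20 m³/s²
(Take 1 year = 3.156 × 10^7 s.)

Convert to SI: a = 500 Gm = 5e+11 m.
Kepler's third law: T = 2π √(a³ / GM).
Substituting a = 5e+11 m and GM = 1.327e+20 m³/s²:
T = 2π √((5e+11)³ / 1.327e+20) s
T ≈ 1.928e+08 s = 6.11 years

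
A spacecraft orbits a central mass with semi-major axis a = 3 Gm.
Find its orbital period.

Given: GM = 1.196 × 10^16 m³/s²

Convert to SI: a = 3 Gm = 3e+09 m.
Kepler's third law: T = 2π √(a³ / GM).
Substituting a = 3e+09 m and GM = 1.196e+16 m³/s²:
T = 2π √((3e+09)³ / 1.196e+16) s
T ≈ 9.441e+06 s = 109.3 days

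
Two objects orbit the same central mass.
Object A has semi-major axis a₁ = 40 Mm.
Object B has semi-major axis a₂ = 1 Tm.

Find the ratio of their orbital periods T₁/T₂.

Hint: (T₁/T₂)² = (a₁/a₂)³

Convert to SI: a₁ = 40 Mm = 4e+07 m; a₂ = 1 Tm = 1e+12 m.
From Kepler's third law, (T₁/T₂)² = (a₁/a₂)³, so T₁/T₂ = (a₁/a₂)^(3/2).
a₁/a₂ = 4e+07 / 1e+12 = 4e-05.
T₁/T₂ = (4e-05)^(3/2) ≈ 2.53e-07.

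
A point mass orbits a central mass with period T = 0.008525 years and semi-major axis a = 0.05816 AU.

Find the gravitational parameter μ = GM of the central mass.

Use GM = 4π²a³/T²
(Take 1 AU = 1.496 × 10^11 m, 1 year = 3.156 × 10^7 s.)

Convert to SI: T = 0.008525 years = 269049 s; a = 0.05816 AU = 8.70074e+09 m.
GM = 4π² · a³ / T².
GM = 4π² · (8.70074e+09)³ / (269049)² m³/s² ≈ 3.592e+20 m³/s² = 3.592 × 10^20 m³/s².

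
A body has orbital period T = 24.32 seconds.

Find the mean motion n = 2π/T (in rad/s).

n = 2π / T.
n = 2π / 24.32 s ≈ 0.2584 rad/s.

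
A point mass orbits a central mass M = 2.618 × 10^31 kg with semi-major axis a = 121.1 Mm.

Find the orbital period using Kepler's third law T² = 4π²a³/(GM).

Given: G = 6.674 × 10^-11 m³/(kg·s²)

Convert to SI: a = 121.1 Mm = 1.211e+08 m.
GM = G · M = 6.674e-11 · 2.618e+31 = 1.74725e+21 m³/s².
Kepler's third law: T = 2π √(a³ / GM).
Substituting a = 1.211e+08 m and GM = 1.74725e+21 m³/s²:
T = 2π √((1.211e+08)³ / 1.74725e+21) s
T ≈ 200.3 s = 3.339 minutes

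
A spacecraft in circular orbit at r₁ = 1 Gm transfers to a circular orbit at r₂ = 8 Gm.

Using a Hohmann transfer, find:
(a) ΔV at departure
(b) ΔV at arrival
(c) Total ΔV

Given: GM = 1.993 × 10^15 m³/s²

Convert to SI: r₁ = 1 Gm = 1e+09 m; r₂ = 8 Gm = 8e+09 m.
Transfer semi-major axis: a_t = (r₁ + r₂)/2 = (1e+09 + 8e+09)/2 = 4.5e+09 m.
Circular speeds: v₁ = √(GM/r₁) = 1411.74 m/s, v₂ = √(GM/r₂) = 499.124 m/s.
Transfer speeds (vis-viva v² = GM(2/r − 1/a_t)): v₁ᵗ = 1882.32 m/s, v₂ᵗ = 235.289 m/s.
(a) ΔV₁ = |v₁ᵗ − v₁| ≈ 470.6 m/s = 470.6 m/s.
(b) ΔV₂ = |v₂ − v₂ᵗ| ≈ 263.8 m/s = 263.8 m/s.
(c) ΔV_total = ΔV₁ + ΔV₂ ≈ 734.4 m/s = 734.4 m/s.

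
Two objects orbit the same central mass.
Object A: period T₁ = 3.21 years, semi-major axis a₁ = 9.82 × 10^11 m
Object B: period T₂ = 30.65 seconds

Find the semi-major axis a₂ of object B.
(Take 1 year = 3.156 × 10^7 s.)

Convert to SI: T₁ = 3.21 years = 1.01308e+08 s.
Kepler's third law: (T₁/T₂)² = (a₁/a₂)³ ⇒ a₂ = a₁ · (T₂/T₁)^(2/3).
T₂/T₁ = 30.65 / 1.01308e+08 = 3.02544e-07.
a₂ = 9.82e+11 · (3.02544e-07)^(2/3) m ≈ 4.426e+07 m = 4.426 × 10^7 m.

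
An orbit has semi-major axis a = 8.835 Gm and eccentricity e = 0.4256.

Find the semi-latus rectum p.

Convert to SI: a = 8.835 Gm = 8.835e+09 m.
p = a (1 − e²).
p = 8.835e+09 · (1 − (0.4256)²) = 8.835e+09 · 0.818865 ≈ 7.235e+09 m = 7.235 Gm.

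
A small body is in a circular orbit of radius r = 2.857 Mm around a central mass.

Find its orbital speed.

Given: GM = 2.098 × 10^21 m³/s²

Convert to SI: r = 2.857 Mm = 2.857e+06 m.
For a circular orbit, gravity supplies the centripetal force, so v = √(GM / r).
v = √(2.098e+21 / 2.857e+06) m/s ≈ 2.71e+07 m/s = 2.71e+04 km/s.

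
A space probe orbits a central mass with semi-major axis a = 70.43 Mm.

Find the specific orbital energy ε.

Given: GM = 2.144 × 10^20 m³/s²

Convert to SI: a = 70.43 Mm = 7.043e+07 m.
ε = −GM / (2a).
ε = −2.144e+20 / (2 · 7.043e+07) J/kg ≈ -1.522e+12 J/kg = -1522 GJ/kg.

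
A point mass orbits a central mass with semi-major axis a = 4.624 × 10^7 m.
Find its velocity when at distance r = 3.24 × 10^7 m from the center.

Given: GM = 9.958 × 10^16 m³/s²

Vis-viva: v = √(GM · (2/r − 1/a)).
2/r − 1/a = 2/3.24e+07 − 1/4.624e+07 = 4.01021e-08 m⁻¹.
v = √(9.958e+16 · 4.01021e-08) m/s ≈ 6.319e+04 m/s = 63.19 km/s.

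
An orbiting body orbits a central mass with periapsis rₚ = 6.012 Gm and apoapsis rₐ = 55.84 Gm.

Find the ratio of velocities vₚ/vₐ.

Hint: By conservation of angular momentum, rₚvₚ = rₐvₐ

Convert to SI: rₚ = 6.012 Gm = 6.012e+09 m; rₐ = 55.84 Gm = 5.584e+10 m.
Conservation of angular momentum gives rₚvₚ = rₐvₐ, so vₚ/vₐ = rₐ/rₚ.
vₚ/vₐ = 5.584e+10 / 6.012e+09 ≈ 9.288.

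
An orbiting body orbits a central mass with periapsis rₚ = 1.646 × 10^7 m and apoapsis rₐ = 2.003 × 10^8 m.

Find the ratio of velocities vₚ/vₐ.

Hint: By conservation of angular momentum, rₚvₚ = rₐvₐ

Conservation of angular momentum gives rₚvₚ = rₐvₐ, so vₚ/vₐ = rₐ/rₚ.
vₚ/vₐ = 2.003e+08 / 1.646e+07 ≈ 12.17.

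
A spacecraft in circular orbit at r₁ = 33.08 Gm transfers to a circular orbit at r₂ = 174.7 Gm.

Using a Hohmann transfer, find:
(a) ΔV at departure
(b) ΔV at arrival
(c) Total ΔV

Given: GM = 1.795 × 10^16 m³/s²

Convert to SI: r₁ = 33.08 Gm = 3.308e+10 m; r₂ = 174.7 Gm = 1.747e+11 m.
Transfer semi-major axis: a_t = (r₁ + r₂)/2 = (3.308e+10 + 1.747e+11)/2 = 1.0389e+11 m.
Circular speeds: v₁ = √(GM/r₁) = 736.63 m/s, v₂ = √(GM/r₂) = 320.543 m/s.
Transfer speeds (vis-viva v² = GM(2/r − 1/a_t)): v₁ᵗ = 955.232 m/s, v₂ᵗ = 180.876 m/s.
(a) ΔV₁ = |v₁ᵗ − v₁| ≈ 218.6 m/s = 218.6 m/s.
(b) ΔV₂ = |v₂ − v₂ᵗ| ≈ 139.7 m/s = 139.7 m/s.
(c) ΔV_total = ΔV₁ + ΔV₂ ≈ 358.3 m/s = 358.3 m/s.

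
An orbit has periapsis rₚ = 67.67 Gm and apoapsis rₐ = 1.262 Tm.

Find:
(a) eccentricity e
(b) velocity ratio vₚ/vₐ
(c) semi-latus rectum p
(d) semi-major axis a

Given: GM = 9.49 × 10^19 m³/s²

Convert to SI: rₚ = 67.67 Gm = 6.767e+10 m; rₐ = 1.262 Tm = 1.262e+12 m.
(a) e = (rₐ − rₚ)/(rₐ + rₚ) = (1.262e+12 − 6.767e+10)/(1.262e+12 + 6.767e+10) ≈ 0.8982
(b) Conservation of angular momentum (rₚvₚ = rₐvₐ) gives vₚ/vₐ = rₐ/rₚ = 1.262e+12/6.767e+10 ≈ 18.65
(c) From a = (rₚ + rₐ)/2 = 6.64835e+11 m and e = (rₐ − rₚ)/(rₐ + rₚ) = 0.898215, p = a(1 − e²) = 6.64835e+11 · (1 − (0.898215)²) ≈ 1.285e+11 m
(d) a = (rₚ + rₐ)/2 = (6.767e+10 + 1.262e+12)/2 ≈ 6.648e+11 m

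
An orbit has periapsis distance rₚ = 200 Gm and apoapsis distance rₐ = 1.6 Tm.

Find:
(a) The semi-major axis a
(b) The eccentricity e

Convert to SI: rₚ = 200 Gm = 2e+11 m; rₐ = 1.6 Tm = 1.6e+12 m.
(a) a = (rₚ + rₐ) / 2 = (2e+11 + 1.6e+12) / 2 ≈ 9e+11 m = 900 Gm.
(b) e = (rₐ − rₚ) / (rₐ + rₚ) = (1.6e+12 − 2e+11) / (1.6e+12 + 2e+11) ≈ 0.7778.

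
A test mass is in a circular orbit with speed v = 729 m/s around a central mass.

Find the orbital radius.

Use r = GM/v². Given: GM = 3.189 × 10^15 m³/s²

For a circular orbit, v² = GM / r, so r = GM / v².
r = 3.189e+15 / (729)² m ≈ 6.001e+09 m = 6.001 Gm.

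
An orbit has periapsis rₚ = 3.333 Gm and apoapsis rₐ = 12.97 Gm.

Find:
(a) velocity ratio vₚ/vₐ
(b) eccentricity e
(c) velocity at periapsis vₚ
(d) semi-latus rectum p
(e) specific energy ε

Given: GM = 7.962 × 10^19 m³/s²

Convert to SI: rₚ = 3.333 Gm = 3.333e+09 m; rₐ = 12.97 Gm = 1.297e+10 m.
(a) Conservation of angular momentum (rₚvₚ = rₐvₐ) gives vₚ/vₐ = rₐ/rₚ = 1.297e+10/3.333e+09 ≈ 3.891
(b) e = (rₐ − rₚ)/(rₐ + rₚ) = (1.297e+10 − 3.333e+09)/(1.297e+10 + 3.333e+09) ≈ 0.5911
(c) With a = (rₚ + rₐ)/2 = 8.1515e+09 m, vₚ = √(GM (2/rₚ − 1/a)) = √(7.962e+19 · (2/3.333e+09 − 1/8.1515e+09)) m/s ≈ 1.95e+05 m/s
(d) From a = (rₚ + rₐ)/2 = 8.1515e+09 m and e = (rₐ − rₚ)/(rₐ + rₚ) = 0.591118, p = a(1 − e²) = 8.1515e+09 · (1 − (0.591118)²) ≈ 5.303e+09 m
(e) With a = (rₚ + rₐ)/2 = 8.1515e+09 m, ε = −GM/(2a) = −7.962e+19/(2 · 8.1515e+09) J/kg ≈ -4.884e+09 J/kg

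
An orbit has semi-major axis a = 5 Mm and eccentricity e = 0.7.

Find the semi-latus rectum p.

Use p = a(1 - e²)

Convert to SI: a = 5 Mm = 5e+06 m.
p = a (1 − e²).
p = 5e+06 · (1 − (0.7)²) = 5e+06 · 0.51 ≈ 2.55e+06 m = 2.55 Mm.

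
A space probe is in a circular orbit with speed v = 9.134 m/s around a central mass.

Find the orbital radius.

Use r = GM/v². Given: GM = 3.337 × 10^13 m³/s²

For a circular orbit, v² = GM / r, so r = GM / v².
r = 3.337e+13 / (9.134)² m ≈ 4e+11 m = 400 Gm.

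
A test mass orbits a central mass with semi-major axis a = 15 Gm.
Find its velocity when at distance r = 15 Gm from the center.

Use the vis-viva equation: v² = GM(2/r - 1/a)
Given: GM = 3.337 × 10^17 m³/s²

Convert to SI: a = 15 Gm = 1.5e+10 m; r = 15 Gm = 1.5e+10 m.
Vis-viva: v = √(GM · (2/r − 1/a)).
2/r − 1/a = 2/1.5e+10 − 1/1.5e+10 = 6.66667e-11 m⁻¹.
v = √(3.337e+17 · 6.66667e-11) m/s ≈ 4717 m/s = 4.717 km/s.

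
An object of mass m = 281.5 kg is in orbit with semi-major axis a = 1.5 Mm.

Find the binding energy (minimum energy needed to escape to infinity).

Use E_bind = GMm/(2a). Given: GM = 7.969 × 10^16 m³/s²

Convert to SI: a = 1.5 Mm = 1.5e+06 m.
Total orbital energy is E = −GMm/(2a); binding energy is E_bind = −E = GMm/(2a).
E_bind = 7.969e+16 · 281.5 / (2 · 1.5e+06) J ≈ 7.478e+12 J = 7.478 TJ.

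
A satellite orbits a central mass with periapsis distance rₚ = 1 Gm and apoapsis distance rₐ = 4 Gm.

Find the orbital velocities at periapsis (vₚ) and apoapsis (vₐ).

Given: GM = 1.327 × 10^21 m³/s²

Convert to SI: rₚ = 1 Gm = 1e+09 m; rₐ = 4 Gm = 4e+09 m.
Use the vis-viva equation v² = GM(2/r − 1/a) with a = (rₚ + rₐ)/2 = (1e+09 + 4e+09)/2 = 2.5e+09 m.
vₚ = √(GM · (2/rₚ − 1/a)) = √(1.327e+21 · (2/1e+09 − 1/2.5e+09)) m/s ≈ 1.457e+06 m/s = 1457 km/s.
vₐ = √(GM · (2/rₐ − 1/a)) = √(1.327e+21 · (2/4e+09 − 1/2.5e+09)) m/s ≈ 3.643e+05 m/s = 364.3 km/s.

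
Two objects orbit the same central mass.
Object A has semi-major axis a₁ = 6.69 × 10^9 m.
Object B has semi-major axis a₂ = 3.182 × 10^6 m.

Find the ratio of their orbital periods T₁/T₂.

From Kepler's third law, (T₁/T₂)² = (a₁/a₂)³, so T₁/T₂ = (a₁/a₂)^(3/2).
a₁/a₂ = 6.69e+09 / 3.182e+06 = 2102.45.
T₁/T₂ = (2102.45)^(3/2) ≈ 9.64e+04.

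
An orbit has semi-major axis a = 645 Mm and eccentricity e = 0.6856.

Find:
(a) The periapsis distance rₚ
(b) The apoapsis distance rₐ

Convert to SI: a = 645 Mm = 6.45e+08 m.
(a) rₚ = a(1 − e) = 6.45e+08 · (1 − 0.6856) = 6.45e+08 · 0.3144 ≈ 2.028e+08 m = 202.8 Mm.
(b) rₐ = a(1 + e) = 6.45e+08 · (1 + 0.6856) = 6.45e+08 · 1.6856 ≈ 1.087e+09 m = 1.087 Gm.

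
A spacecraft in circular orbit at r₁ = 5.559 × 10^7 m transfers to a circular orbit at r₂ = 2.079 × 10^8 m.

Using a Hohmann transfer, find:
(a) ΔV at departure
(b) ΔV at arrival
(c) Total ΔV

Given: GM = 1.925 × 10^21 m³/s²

Transfer semi-major axis: a_t = (r₁ + r₂)/2 = (5.559e+07 + 2.079e+08)/2 = 1.31745e+08 m.
Circular speeds: v₁ = √(GM/r₁) = 5.8846e+06 m/s, v₂ = √(GM/r₂) = 3.0429e+06 m/s.
Transfer speeds (vis-viva v² = GM(2/r − 1/a_t)): v₁ᵗ = 7.39226e+06 m/s, v₂ᵗ = 1.9766e+06 m/s.
(a) ΔV₁ = |v₁ᵗ − v₁| ≈ 1.508e+06 m/s = 1508 km/s.
(b) ΔV₂ = |v₂ − v₂ᵗ| ≈ 1.066e+06 m/s = 1066 km/s.
(c) ΔV_total = ΔV₁ + ΔV₂ ≈ 2.574e+06 m/s = 2574 km/s.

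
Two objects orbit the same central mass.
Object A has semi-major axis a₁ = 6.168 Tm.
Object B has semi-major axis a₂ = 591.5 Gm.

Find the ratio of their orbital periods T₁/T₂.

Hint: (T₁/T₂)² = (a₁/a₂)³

Convert to SI: a₁ = 6.168 Tm = 6.168e+12 m; a₂ = 591.5 Gm = 5.915e+11 m.
From Kepler's third law, (T₁/T₂)² = (a₁/a₂)³, so T₁/T₂ = (a₁/a₂)^(3/2).
a₁/a₂ = 6.168e+12 / 5.915e+11 = 10.4277.
T₁/T₂ = (10.4277)^(3/2) ≈ 33.67.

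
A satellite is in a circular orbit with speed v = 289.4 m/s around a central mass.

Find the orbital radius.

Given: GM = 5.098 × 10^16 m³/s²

For a circular orbit, v² = GM / r, so r = GM / v².
r = 5.098e+16 / (289.4)² m ≈ 6.087e+11 m = 6.087 × 10^11 m.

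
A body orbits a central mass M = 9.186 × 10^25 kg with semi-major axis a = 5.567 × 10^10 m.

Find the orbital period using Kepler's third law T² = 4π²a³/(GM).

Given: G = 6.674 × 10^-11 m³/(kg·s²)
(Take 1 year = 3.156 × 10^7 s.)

GM = G · M = 6.674e-11 · 9.186e+25 = 6.13074e+15 m³/s².
Kepler's third law: T = 2π √(a³ / GM).
Substituting a = 5.567e+10 m and GM = 6.13074e+15 m³/s²:
T = 2π √((5.567e+10)³ / 6.13074e+15) s
T ≈ 1.054e+09 s = 33.4 years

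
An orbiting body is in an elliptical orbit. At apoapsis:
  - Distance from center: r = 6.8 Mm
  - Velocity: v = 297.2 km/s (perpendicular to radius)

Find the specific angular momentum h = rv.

Convert to SI: r = 6.8 Mm = 6.8e+06 m; v = 297.2 km/s = 297200 m/s.
With v perpendicular to r, h = r · v.
h = 6.8e+06 · 297200 m²/s ≈ 2.021e+12 m²/s.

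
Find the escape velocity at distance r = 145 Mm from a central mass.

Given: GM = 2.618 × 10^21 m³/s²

Convert to SI: r = 145 Mm = 1.45e+08 m.
Escape velocity comes from setting total energy to zero: ½v² − GM/r = 0 ⇒ v_esc = √(2GM / r).
v_esc = √(2 · 2.618e+21 / 1.45e+08) m/s ≈ 6.009e+06 m/s = 6009 km/s.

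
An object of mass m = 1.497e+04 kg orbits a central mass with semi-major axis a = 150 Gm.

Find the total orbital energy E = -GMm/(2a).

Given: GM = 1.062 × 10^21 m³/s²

Convert to SI: a = 150 Gm = 1.5e+11 m.
E = −GMm / (2a).
E = −1.062e+21 · 1.497e+04 / (2 · 1.5e+11) J ≈ -5.299e+13 J = -52.99 TJ.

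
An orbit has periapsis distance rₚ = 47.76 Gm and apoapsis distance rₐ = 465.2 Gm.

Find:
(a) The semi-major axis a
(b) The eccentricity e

Convert to SI: rₚ = 47.76 Gm = 4.776e+10 m; rₐ = 465.2 Gm = 4.652e+11 m.
(a) a = (rₚ + rₐ) / 2 = (4.776e+10 + 4.652e+11) / 2 ≈ 2.565e+11 m = 256.5 Gm.
(b) e = (rₐ − rₚ) / (rₐ + rₚ) = (4.652e+11 − 4.776e+10) / (4.652e+11 + 4.776e+10) ≈ 0.8138.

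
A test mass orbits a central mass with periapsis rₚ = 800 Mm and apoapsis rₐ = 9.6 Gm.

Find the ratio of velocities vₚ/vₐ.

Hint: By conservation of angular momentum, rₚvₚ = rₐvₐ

Convert to SI: rₚ = 800 Mm = 8e+08 m; rₐ = 9.6 Gm = 9.6e+09 m.
Conservation of angular momentum gives rₚvₚ = rₐvₐ, so vₚ/vₐ = rₐ/rₚ.
vₚ/vₐ = 9.6e+09 / 8e+08 ≈ 12.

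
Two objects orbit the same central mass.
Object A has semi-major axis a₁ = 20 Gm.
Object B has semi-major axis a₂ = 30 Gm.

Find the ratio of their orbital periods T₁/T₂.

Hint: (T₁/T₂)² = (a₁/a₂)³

Convert to SI: a₁ = 20 Gm = 2e+10 m; a₂ = 30 Gm = 3e+10 m.
From Kepler's third law, (T₁/T₂)² = (a₁/a₂)³, so T₁/T₂ = (a₁/a₂)^(3/2).
a₁/a₂ = 2e+10 / 3e+10 = 0.666667.
T₁/T₂ = (0.666667)^(3/2) ≈ 0.5443.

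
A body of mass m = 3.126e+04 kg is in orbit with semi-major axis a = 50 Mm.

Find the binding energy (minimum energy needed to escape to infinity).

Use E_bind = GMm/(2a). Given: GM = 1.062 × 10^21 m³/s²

Convert to SI: a = 50 Mm = 5e+07 m.
Total orbital energy is E = −GMm/(2a); binding energy is E_bind = −E = GMm/(2a).
E_bind = 1.062e+21 · 3.126e+04 / (2 · 5e+07) J ≈ 3.32e+17 J = 332 PJ.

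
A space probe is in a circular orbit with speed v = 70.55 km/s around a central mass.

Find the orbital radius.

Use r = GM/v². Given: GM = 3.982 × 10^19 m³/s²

Convert to SI: v = 70.55 km/s = 70550 m/s.
For a circular orbit, v² = GM / r, so r = GM / v².
r = 3.982e+19 / (70550)² m ≈ 8e+09 m = 8 Gm.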